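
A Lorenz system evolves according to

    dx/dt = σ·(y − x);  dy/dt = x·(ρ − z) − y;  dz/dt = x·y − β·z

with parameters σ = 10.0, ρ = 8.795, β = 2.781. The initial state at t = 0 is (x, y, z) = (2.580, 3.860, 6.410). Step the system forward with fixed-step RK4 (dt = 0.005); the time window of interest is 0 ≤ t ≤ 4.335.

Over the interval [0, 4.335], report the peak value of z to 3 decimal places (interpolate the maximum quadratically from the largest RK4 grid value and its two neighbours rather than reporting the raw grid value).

max z = 9.060

t=0.000: state=(2.580, 3.860, 6.410)
step 1 (dt=0.005): k1=(12.800, 2.293, -7.867), k2=(12.537, 2.415, -7.674), k3=(12.547, 2.412, -7.677), k4=(12.293, 2.532, -7.487); state += dt/6·(k1+2k2+2k3+k4)
t=0.005: state=(2.643, 3.872, 6.372)
t=0.010: state=(2.703, 3.885, 6.335)
t=0.015: state=(2.761, 3.900, 6.300)
continuing one RK4 step at a time; state shown every 40 steps (Δt=0.2):
t=0.200: state=(4.235, 4.918, 6.086)
t=0.400: state=(5.401, 5.775, 7.650)
t=0.600: state=(5.387, 5.023, 9.026)
t=0.800: state=(4.453, 4.028, 8.495)
t=1.000: state=(3.994, 3.971, 7.359)
t=1.200: state=(4.283, 4.555, 6.903)
t=1.400: state=(4.874, 5.130, 7.430)
t=1.600: state=(5.093, 5.036, 8.242)
t=1.800: state=(4.745, 4.514, 8.322)
t=2.000: state=(4.386, 4.291, 7.793)
t=2.200: state=(4.399, 4.495, 7.396)
t=2.400: state=(4.672, 4.818, 7.501)
t=2.600: state=(4.865, 4.892, 7.899)
t=2.800: state=(4.776, 4.679, 8.082)
t=3.000: state=(4.575, 4.495, 7.899)
t=3.200: state=(4.511, 4.529, 7.649)
t=3.400: state=(4.616, 4.688, 7.613)
t=3.600: state=(4.738, 4.775, 7.781)
t=3.800: state=(4.741, 4.710, 7.923)
t=4.000: state=(4.649, 4.601, 7.889)
t=4.200: state=(4.587, 4.579, 7.761)
t=4.335: state=(4.597, 4.619, 7.706)
largest grid value and its neighbours: z(0.630)=9.05921, z(0.635)=9.05988, z(0.640)=9.05921
parabola through these three points peaks at t≈0.635 with z≈9.05988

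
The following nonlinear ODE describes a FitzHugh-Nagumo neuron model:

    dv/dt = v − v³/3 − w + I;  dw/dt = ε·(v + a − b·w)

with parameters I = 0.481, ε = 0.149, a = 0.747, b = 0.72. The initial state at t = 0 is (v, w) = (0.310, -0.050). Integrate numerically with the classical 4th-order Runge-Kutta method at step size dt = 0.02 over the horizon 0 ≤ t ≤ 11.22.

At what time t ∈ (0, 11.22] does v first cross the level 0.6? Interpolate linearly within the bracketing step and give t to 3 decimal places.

t = 0.315

t=0.000: state=(0.310, -0.050)
step 1 (dt=0.02): k1=(0.831, 0.163), k2=(0.837, 0.164), k3=(0.837, 0.164), k4=(0.843, 0.165); state += dt/6·(k1+2k2+2k3+k4)
t=0.020: state=(0.327, -0.047)
t=0.040: state=(0.344, -0.043)
t=0.060: state=(0.361, -0.040)
t=0.300: state=(0.585, 0.004)
next step: t=0.320: state=(0.605, 0.008) — v has crossed 0.6
linear interpolation between t=0.300 (0.58491) and t=0.320 (0.60490) → t≈0.315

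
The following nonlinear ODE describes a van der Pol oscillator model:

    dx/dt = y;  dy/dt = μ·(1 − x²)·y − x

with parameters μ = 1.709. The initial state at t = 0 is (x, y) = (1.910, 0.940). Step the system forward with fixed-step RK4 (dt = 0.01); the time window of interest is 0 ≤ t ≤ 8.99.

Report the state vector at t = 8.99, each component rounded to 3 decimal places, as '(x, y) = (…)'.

t=0.000: state=(1.910, 0.940)
step 1 (dt=0.01): k1=(0.940, -6.164), k2=(0.909, -6.057), k3=(0.910, -6.059), k4=(0.879, -5.951); state += dt/6·(k1+2k2+2k3+k4)
t=0.010: state=(1.919, 0.879)
t=0.020: state=(1.928, 0.821)
t=0.030: state=(1.936, 0.765)
continuing one RK4 step at a time; state shown every 50 steps (Δt=0.5):
t=0.500: state=(1.960, -0.286)
t=1.000: state=(1.774, -0.431)
t=1.500: state=(1.533, -0.543)
t=2.000: state=(1.216, -0.749)
t=2.500: state=(0.734, -1.272)
t=3.000: state=(-0.234, -2.851)
t=3.500: state=(-1.752, -1.874)
t=4.000: state=(-2.003, 0.193)
t=4.500: state=(-1.839, 0.403)
t=5.000: state=(-1.614, 0.503)
t=5.500: state=(-1.326, 0.667)
t=6.000: state=(-0.912, 1.046)
t=6.500: state=(-0.156, 2.199)
t=7.000: state=(1.364, 3.072)
t=7.500: state=(2.017, 0.047)
t=8.000: state=(1.899, -0.369)
t=8.500: state=(1.689, -0.469)
t=8.990: state=(1.430, -0.600)

(x, y) = (1.430, -0.600)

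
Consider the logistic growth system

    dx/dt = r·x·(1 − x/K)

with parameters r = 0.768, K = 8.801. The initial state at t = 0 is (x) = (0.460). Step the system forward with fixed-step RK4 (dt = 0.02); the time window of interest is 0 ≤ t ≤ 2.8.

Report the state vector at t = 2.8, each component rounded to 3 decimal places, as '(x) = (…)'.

t=0.000: state=(0.460)
step 1 (dt=0.02): k1=(0.335), k2=(0.337), k3=(0.337), k4=(0.339); state += dt/6·(k1+2k2+2k3+k4)
t=0.020: state=(0.467)
t=0.040: state=(0.474)
t=0.060: state=(0.481)
continuing one RK4 step at a time; state shown every 5 steps (Δt=0.1):
t=0.100: state=(0.495)
t=0.200: state=(0.532)
t=0.300: state=(0.571)
t=0.400: state=(0.614)
t=0.500: state=(0.659)
t=0.600: state=(0.708)
t=0.700: state=(0.759)
t=0.800: state=(0.814)
t=0.900: state=(0.873)
t=1.000: state=(0.935)
t=1.100: state=(1.001)
t=1.200: state=(1.071)
t=1.300: state=(1.146)
t=1.400: state=(1.225)
t=1.500: state=(1.308)
t=1.600: state=(1.396)
t=1.700: state=(1.488)
t=1.800: state=(1.586)
t=1.900: state=(1.688)
t=2.000: state=(1.795)
t=2.100: state=(1.907)
t=2.200: state=(2.025)
t=2.300: state=(2.147)
t=2.400: state=(2.274)
t=2.500: state=(2.406)
t=2.600: state=(2.542)
t=2.700: state=(2.683)
t=2.800: state=(2.829)

(x) = (2.829)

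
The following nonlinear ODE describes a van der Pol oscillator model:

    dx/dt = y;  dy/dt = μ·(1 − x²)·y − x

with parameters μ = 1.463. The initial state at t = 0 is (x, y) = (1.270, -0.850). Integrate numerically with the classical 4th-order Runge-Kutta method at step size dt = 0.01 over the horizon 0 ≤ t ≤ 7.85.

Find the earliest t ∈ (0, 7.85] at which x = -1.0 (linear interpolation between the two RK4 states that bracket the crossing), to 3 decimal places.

t = 1.258

t=0.000: state=(1.270, -0.850)
step 1 (dt=0.01): k1=(-0.850, -0.508), k2=(-0.853, -0.515), k3=(-0.853, -0.515), k4=(-0.855, -0.522); state += dt/6·(k1+2k2+2k3+k4)
t=0.010: state=(1.261, -0.855)
t=0.020: state=(1.253, -0.860)
t=0.030: state=(1.244, -0.866)
continuing one RK4 step at a time; state shown every 50 steps (Δt=0.5):
t=0.500: state=(0.746, -1.334)
t=1.000: state=(-0.214, -2.693)
t=1.250: state=(-0.974, -3.214)
next step: t=1.260: state=(-1.006, -3.205) — x has crossed -1.0
linear interpolation between t=1.250 (-0.97415) and t=1.260 (-1.00624) → t≈1.258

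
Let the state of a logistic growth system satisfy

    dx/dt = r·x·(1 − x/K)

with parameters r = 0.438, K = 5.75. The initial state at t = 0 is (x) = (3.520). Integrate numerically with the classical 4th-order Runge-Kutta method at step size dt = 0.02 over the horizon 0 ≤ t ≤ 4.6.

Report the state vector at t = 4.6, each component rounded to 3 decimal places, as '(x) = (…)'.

(x) = (5.302)

t=0.000: state=(3.520)
step 1 (dt=0.02): k1=(0.598), k2=(0.597), k3=(0.597), k4=(0.597); state += dt/6·(k1+2k2+2k3+k4)
t=0.020: state=(3.532)
t=0.040: state=(3.544)
t=0.060: state=(3.556)
continuing one RK4 step at a time; state shown every 10 steps (Δt=0.2):
t=0.200: state=(3.638)
t=0.400: state=(3.754)
t=0.600: state=(3.867)
t=0.800: state=(3.976)
t=1.000: state=(4.081)
t=1.200: state=(4.183)
t=1.400: state=(4.281)
t=1.600: state=(4.375)
t=1.800: state=(4.464)
t=2.000: state=(4.550)
t=2.200: state=(4.631)
t=2.400: state=(4.708)
t=2.600: state=(4.780)
t=2.800: state=(4.849)
t=3.000: state=(4.913)
t=3.200: state=(4.974)
t=3.400: state=(5.031)
t=3.600: state=(5.084)
t=3.800: state=(5.134)
t=4.000: state=(5.181)
t=4.200: state=(5.224)
t=4.400: state=(5.265)
t=4.600: state=(5.302)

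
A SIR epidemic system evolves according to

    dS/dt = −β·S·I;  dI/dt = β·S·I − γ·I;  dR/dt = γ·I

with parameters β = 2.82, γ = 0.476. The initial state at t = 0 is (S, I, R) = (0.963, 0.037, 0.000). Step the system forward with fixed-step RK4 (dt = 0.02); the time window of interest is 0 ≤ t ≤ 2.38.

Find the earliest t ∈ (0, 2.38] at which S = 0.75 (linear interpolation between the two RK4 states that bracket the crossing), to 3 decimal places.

t = 0.859

t=0.000: state=(0.963, 0.037, 0.000)
step 1 (dt=0.02): k1=(-0.100, 0.083, 0.018), k2=(-0.103, 0.085, 0.018), k3=(-0.103, 0.085, 0.018), k4=(-0.105, 0.086, 0.018); state += dt/6·(k1+2k2+2k3+k4)
t=0.020: state=(0.961, 0.039, 0.000)
t=0.040: state=(0.959, 0.040, 0.001)
t=0.060: state=(0.957, 0.042, 0.001)
continuing one RK4 step at a time; state shown every 5 steps (Δt=0.1):
t=0.100: state=(0.952, 0.046, 0.002)
t=0.200: state=(0.938, 0.058, 0.004)
t=0.300: state=(0.921, 0.071, 0.007)
t=0.400: state=(0.901, 0.088, 0.011)
t=0.500: state=(0.876, 0.108, 0.016)
t=0.600: state=(0.847, 0.131, 0.022)
t=0.700: state=(0.814, 0.158, 0.028)
t=0.800: state=(0.775, 0.188, 0.037)
t=0.840: state=(0.758, 0.201, 0.040)
next step: t=0.860: state=(0.749, 0.208, 0.042) — S has crossed 0.75
linear interpolation between t=0.840 (0.75815) and t=0.860 (0.74944) → t≈0.859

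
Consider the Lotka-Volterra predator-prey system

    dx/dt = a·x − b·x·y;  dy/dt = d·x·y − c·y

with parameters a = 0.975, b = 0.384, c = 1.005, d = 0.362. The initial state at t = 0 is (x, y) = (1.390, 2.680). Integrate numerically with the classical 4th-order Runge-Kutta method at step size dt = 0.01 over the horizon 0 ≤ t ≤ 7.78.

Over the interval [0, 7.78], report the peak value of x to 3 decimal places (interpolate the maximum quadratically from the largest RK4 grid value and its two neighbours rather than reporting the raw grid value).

t=0.000: state=(1.390, 2.680)
step 1 (dt=0.01): k1=(-0.075, -1.345), k2=(-0.072, -1.342), k3=(-0.072, -1.342), k4=(-0.068, -1.339); state += dt/6·(k1+2k2+2k3+k4)
t=0.010: state=(1.389, 2.667)
t=0.020: state=(1.389, 2.653)
t=0.030: state=(1.388, 2.640)
continuing one RK4 step at a time; state shown every 50 steps (Δt=0.5):
t=0.500: state=(1.436, 2.089)
t=1.000: state=(1.635, 1.665)
t=1.500: state=(1.989, 1.395)
t=2.000: state=(2.514, 1.265)
t=2.500: state=(3.214, 1.282)
t=3.000: state=(4.024, 1.492)
t=3.500: state=(4.713, 2.001)
t=4.000: state=(4.821, 2.905)
t=4.500: state=(4.048, 3.969)
t=5.000: state=(2.885, 4.495)
t=5.500: state=(2.015, 4.209)
t=6.000: state=(1.561, 3.501)
t=6.500: state=(1.396, 2.758)
t=7.000: state=(1.422, 2.148)
t=7.500: state=(1.604, 1.705)
t=7.780: state=(1.772, 1.527)
largest grid value and its neighbours: x(3.810)=4.88097, x(3.820)=4.88121, x(3.830)=4.88108
parabola through these three points peaks at t≈3.822 with x≈4.88121

max x = 4.881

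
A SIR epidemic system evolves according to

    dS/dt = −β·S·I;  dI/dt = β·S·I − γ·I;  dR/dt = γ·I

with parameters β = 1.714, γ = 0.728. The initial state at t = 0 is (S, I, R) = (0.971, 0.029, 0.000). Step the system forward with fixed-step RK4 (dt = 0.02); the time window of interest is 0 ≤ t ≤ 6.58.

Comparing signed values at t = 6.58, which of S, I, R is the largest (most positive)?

largest component: R

t=0.000: state=(0.971, 0.029, 0.000)
step 1 (dt=0.02): k1=(-0.048, 0.027, 0.021), k2=(-0.049, 0.027, 0.021), k3=(-0.049, 0.027, 0.021), k4=(-0.049, 0.028, 0.022); state += dt/6·(k1+2k2+2k3+k4)
t=0.020: state=(0.970, 0.030, 0.000)
t=0.040: state=(0.969, 0.030, 0.001)
t=0.060: state=(0.968, 0.031, 0.001)
continuing one RK4 step at a time; state shown every 25 steps (Δt=0.5):
t=0.500: state=(0.941, 0.046, 0.013)
t=1.000: state=(0.896, 0.070, 0.034)
t=1.500: state=(0.833, 0.102, 0.065)
t=2.000: state=(0.751, 0.140, 0.109)
t=2.500: state=(0.655, 0.178, 0.167)
t=3.000: state=(0.555, 0.207, 0.238)
t=3.500: state=(0.461, 0.223, 0.316)
t=4.000: state=(0.381, 0.222, 0.398)
t=4.500: state=(0.316, 0.207, 0.476)
t=5.000: state=(0.267, 0.185, 0.548)
t=5.500: state=(0.231, 0.159, 0.610)
t=6.000: state=(0.204, 0.133, 0.663)
t=6.500: state=(0.184, 0.109, 0.707)
t=6.580: state=(0.181, 0.105, 0.714)
compare at T: S=0.181, I=0.105, R=0.714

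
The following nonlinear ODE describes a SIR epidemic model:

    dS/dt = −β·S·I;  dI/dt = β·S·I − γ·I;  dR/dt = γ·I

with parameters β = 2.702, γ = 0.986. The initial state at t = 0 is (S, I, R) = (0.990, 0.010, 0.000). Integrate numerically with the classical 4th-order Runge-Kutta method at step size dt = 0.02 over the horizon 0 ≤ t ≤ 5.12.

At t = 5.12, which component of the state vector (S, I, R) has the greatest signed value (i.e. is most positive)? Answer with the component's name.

largest component: R

t=0.000: state=(0.990, 0.010, 0.000)
step 1 (dt=0.02): k1=(-0.027, 0.017, 0.010), k2=(-0.027, 0.017, 0.010), k3=(-0.027, 0.017, 0.010), k4=(-0.028, 0.017, 0.010); state += dt/6·(k1+2k2+2k3+k4)
t=0.020: state=(0.989, 0.010, 0.000)
t=0.040: state=(0.989, 0.011, 0.000)
t=0.060: state=(0.988, 0.011, 0.001)
continuing one RK4 step at a time; state shown every 10 steps (Δt=0.2):
t=0.200: state=(0.984, 0.014, 0.002)
t=0.400: state=(0.975, 0.020, 0.006)
t=0.600: state=(0.963, 0.027, 0.010)
t=0.800: state=(0.946, 0.037, 0.016)
t=1.000: state=(0.924, 0.051, 0.025)
t=1.200: state=(0.895, 0.068, 0.037)
t=1.400: state=(0.858, 0.090, 0.052)
t=1.600: state=(0.812, 0.116, 0.072)
t=1.800: state=(0.757, 0.145, 0.098)
t=2.000: state=(0.694, 0.176, 0.130)
t=2.200: state=(0.625, 0.207, 0.168)
t=2.400: state=(0.555, 0.234, 0.211)
t=2.600: state=(0.486, 0.254, 0.259)
t=2.800: state=(0.422, 0.267, 0.311)
t=3.000: state=(0.365, 0.271, 0.364)
t=3.200: state=(0.316, 0.267, 0.417)
t=3.400: state=(0.274, 0.257, 0.469)
t=3.600: state=(0.239, 0.242, 0.518)
t=3.800: state=(0.211, 0.225, 0.564)
t=4.000: state=(0.188, 0.205, 0.607)
t=4.200: state=(0.169, 0.186, 0.645)
t=4.400: state=(0.154, 0.166, 0.680)
t=4.600: state=(0.141, 0.148, 0.711)
t=4.800: state=(0.131, 0.131, 0.739)
t=5.000: state=(0.122, 0.115, 0.763)
t=5.120: state=(0.118, 0.106, 0.776)
compare at T: S=0.118, I=0.106, R=0.776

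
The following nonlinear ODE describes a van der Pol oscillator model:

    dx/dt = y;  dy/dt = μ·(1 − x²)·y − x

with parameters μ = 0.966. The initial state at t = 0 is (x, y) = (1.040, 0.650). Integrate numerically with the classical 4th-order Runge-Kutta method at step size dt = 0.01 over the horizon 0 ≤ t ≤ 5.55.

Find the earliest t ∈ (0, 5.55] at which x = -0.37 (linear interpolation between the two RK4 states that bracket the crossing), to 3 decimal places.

t=0.000: state=(1.040, 0.650)
step 1 (dt=0.01): k1=(0.650, -1.091), k2=(0.645, -1.098), k3=(0.645, -1.098), k4=(0.639, -1.105); state += dt/6·(k1+2k2+2k3+k4)
t=0.010: state=(1.046, 0.639)
t=0.020: state=(1.053, 0.628)
t=0.030: state=(1.059, 0.617)
continuing one RK4 step at a time; state shown every 20 steps (Δt=0.2):
t=0.200: state=(1.147, 0.410)
t=0.400: state=(1.203, 0.154)
t=0.600: state=(1.209, -0.091)
t=0.800: state=(1.168, -0.313)
t=1.000: state=(1.085, -0.517)
t=1.200: state=(0.962, -0.717)
t=1.400: state=(0.797, -0.929)
t=1.600: state=(0.588, -1.173)
t=1.800: state=(0.325, -1.465)
t=2.000: state=(-0.001, -1.802)
t=2.180: state=(-0.353, -2.097)
next step: t=2.190: state=(-0.374, -2.111) — x has crossed -0.37
linear interpolation between t=2.180 (-0.35307) and t=2.190 (-0.37411) → t≈2.188

t = 2.188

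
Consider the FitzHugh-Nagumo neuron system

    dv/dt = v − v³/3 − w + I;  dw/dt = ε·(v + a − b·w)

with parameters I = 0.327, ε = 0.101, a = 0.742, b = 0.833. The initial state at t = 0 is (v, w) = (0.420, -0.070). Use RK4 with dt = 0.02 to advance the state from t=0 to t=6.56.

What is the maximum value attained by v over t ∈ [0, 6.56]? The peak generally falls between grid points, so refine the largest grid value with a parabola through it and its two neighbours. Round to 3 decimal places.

max v = 1.713

t=0.000: state=(0.420, -0.070)
step 1 (dt=0.02): k1=(0.792, 0.123), k2=(0.798, 0.124), k3=(0.798, 0.124), k4=(0.803, 0.125); state += dt/6·(k1+2k2+2k3+k4)
t=0.020: state=(0.436, -0.068)
t=0.040: state=(0.452, -0.065)
t=0.060: state=(0.468, -0.062)
continuing one RK4 step at a time; state shown every 25 steps (Δt=0.5):
t=0.500: state=(0.872, 0.001)
t=1.000: state=(1.330, 0.093)
t=1.500: state=(1.610, 0.199)
t=2.000: state=(1.705, 0.310)
t=2.500: state=(1.707, 0.419)
t=3.000: state=(1.674, 0.522)
t=3.500: state=(1.627, 0.619)
t=4.000: state=(1.575, 0.709)
t=4.500: state=(1.519, 0.793)
t=5.000: state=(1.460, 0.871)
t=5.500: state=(1.398, 0.942)
t=6.000: state=(1.332, 1.008)
t=6.500: state=(1.261, 1.067)
t=6.560: state=(1.252, 1.074)
largest grid value and its neighbours: v(2.220)=1.71297, v(2.240)=1.71304, v(2.260)=1.71303
parabola through these three points peaks at t≈2.246 with v≈1.71305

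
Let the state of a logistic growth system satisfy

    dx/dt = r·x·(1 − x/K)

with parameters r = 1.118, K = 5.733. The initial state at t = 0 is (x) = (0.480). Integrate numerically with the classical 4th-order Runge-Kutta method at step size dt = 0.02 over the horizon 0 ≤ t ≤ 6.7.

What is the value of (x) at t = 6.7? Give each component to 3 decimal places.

t=0.000: state=(0.480)
step 1 (dt=0.02): k1=(0.492), k2=(0.496), k3=(0.496), k4=(0.501); state += dt/6·(k1+2k2+2k3+k4)
t=0.020: state=(0.490)
t=0.040: state=(0.500)
t=0.060: state=(0.510)
continuing one RK4 step at a time; state shown every 25 steps (Δt=0.5):
t=0.500: state=(0.790)
t=1.000: state=(1.252)
t=1.500: state=(1.882)
t=2.000: state=(2.642)
t=2.500: state=(3.435)
t=3.000: state=(4.147)
t=3.500: state=(4.704)
t=4.000: state=(5.096)
t=4.500: state=(5.351)
t=5.000: state=(5.508)
t=5.500: state=(5.602)
t=6.000: state=(5.657)
t=6.500: state=(5.690)
t=6.700: state=(5.698)

(x) = (5.698)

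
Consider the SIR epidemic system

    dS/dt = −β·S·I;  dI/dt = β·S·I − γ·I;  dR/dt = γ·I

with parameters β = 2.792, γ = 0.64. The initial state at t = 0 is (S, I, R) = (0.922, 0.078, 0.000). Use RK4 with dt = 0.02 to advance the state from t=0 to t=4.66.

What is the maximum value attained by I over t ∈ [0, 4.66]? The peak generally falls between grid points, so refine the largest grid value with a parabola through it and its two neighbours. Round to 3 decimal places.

max I = 0.452

t=0.000: state=(0.922, 0.078, 0.000)
step 1 (dt=0.02): k1=(-0.201, 0.151, 0.050), k2=(-0.204, 0.153, 0.051), k3=(-0.204, 0.153, 0.051), k4=(-0.208, 0.156, 0.052); state += dt/6·(k1+2k2+2k3+k4)
t=0.020: state=(0.918, 0.081, 0.001)
t=0.040: state=(0.914, 0.084, 0.002)
t=0.060: state=(0.909, 0.088, 0.003)
continuing one RK4 step at a time; state shown every 10 steps (Δt=0.2):
t=0.200: state=(0.874, 0.113, 0.012)
t=0.400: state=(0.811, 0.160, 0.030)
t=0.600: state=(0.730, 0.216, 0.053)
t=0.800: state=(0.636, 0.279, 0.085)
t=1.000: state=(0.535, 0.340, 0.125)
t=1.200: state=(0.436, 0.393, 0.172)
t=1.400: state=(0.346, 0.429, 0.225)
t=1.600: state=(0.271, 0.448, 0.281)
t=1.800: state=(0.210, 0.451, 0.339)
t=2.000: state=(0.164, 0.440, 0.396)
t=2.200: state=(0.129, 0.420, 0.451)
t=2.400: state=(0.103, 0.394, 0.503)
t=2.600: state=(0.083, 0.365, 0.552)
t=2.800: state=(0.068, 0.335, 0.597)
t=3.000: state=(0.057, 0.305, 0.638)
t=3.200: state=(0.049, 0.277, 0.675)
t=3.400: state=(0.042, 0.250, 0.708)
t=3.600: state=(0.037, 0.224, 0.739)
t=3.800: state=(0.033, 0.201, 0.766)
t=4.000: state=(0.029, 0.180, 0.790)
t=4.200: state=(0.027, 0.161, 0.812)
t=4.400: state=(0.024, 0.144, 0.832)
t=4.600: state=(0.023, 0.128, 0.849)
t=4.660: state=(0.022, 0.124, 0.854)
largest grid value and its neighbours: I(1.720)=0.45170, I(1.740)=0.45172, I(1.760)=0.45158
parabola through these three points peaks at t≈1.732 with I≈0.45173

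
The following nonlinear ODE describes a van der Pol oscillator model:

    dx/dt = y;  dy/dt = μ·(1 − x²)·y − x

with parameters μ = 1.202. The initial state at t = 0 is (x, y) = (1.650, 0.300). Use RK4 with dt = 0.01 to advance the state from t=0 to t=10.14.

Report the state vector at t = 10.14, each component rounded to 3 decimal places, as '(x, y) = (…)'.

(x, y) = (-1.968, 0.320)

t=0.000: state=(1.650, 0.300)
step 1 (dt=0.01): k1=(0.300, -2.271), k2=(0.289, -2.251), k3=(0.289, -2.251), k4=(0.277, -2.231); state += dt/6·(k1+2k2+2k3+k4)
t=0.010: state=(1.653, 0.277)
t=0.020: state=(1.656, 0.255)
t=0.030: state=(1.658, 0.234)
continuing one RK4 step at a time; state shown every 50 steps (Δt=0.5):
t=0.500: state=(1.592, -0.411)
t=1.000: state=(1.298, -0.754)
t=1.500: state=(0.819, -1.212)
t=2.000: state=(-0.006, -2.207)
t=2.500: state=(-1.328, -2.535)
t=3.000: state=(-1.988, -0.240)
t=3.500: state=(-1.894, 0.432)
t=4.000: state=(-1.624, 0.634)
t=4.500: state=(-1.252, 0.876)
t=5.000: state=(-0.705, 1.387)
t=5.500: state=(0.246, 2.522)
t=6.000: state=(1.584, 2.079)
t=6.500: state=(2.011, -0.018)
t=7.000: state=(1.856, -0.484)
t=7.500: state=(1.567, -0.670)
t=8.000: state=(1.172, -0.939)
t=8.500: state=(0.576, -1.536)
t=9.000: state=(-0.479, -2.733)
t=9.500: state=(-1.747, -1.583)
t=10.000: state=(-2.003, 0.165)
t=10.140: state=(-1.968, 0.320)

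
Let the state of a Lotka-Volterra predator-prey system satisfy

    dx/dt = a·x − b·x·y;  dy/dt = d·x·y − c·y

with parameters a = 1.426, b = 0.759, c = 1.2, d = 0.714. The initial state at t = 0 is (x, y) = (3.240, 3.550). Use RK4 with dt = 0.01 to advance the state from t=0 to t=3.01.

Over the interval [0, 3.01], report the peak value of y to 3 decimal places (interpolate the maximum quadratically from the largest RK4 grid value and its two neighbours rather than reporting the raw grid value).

t=0.000: state=(3.240, 3.550)
step 1 (dt=0.01): k1=(-4.110, 3.952), k2=(-4.132, 3.922), k3=(-4.131, 3.922), k4=(-4.153, 3.890); state += dt/6·(k1+2k2+2k3+k4)
t=0.010: state=(3.199, 3.589)
t=0.020: state=(3.157, 3.628)
t=0.030: state=(3.115, 3.666)
continuing one RK4 step at a time; state shown every 10 steps (Δt=0.1):
t=0.100: state=(2.814, 3.909)
t=0.200: state=(2.386, 4.174)
t=0.300: state=(1.992, 4.327)
t=0.400: state=(1.650, 4.369)
t=0.500: state=(1.368, 4.314)
t=0.600: state=(1.143, 4.184)
t=0.700: state=(0.966, 4.000)
t=0.800: state=(0.829, 3.781)
t=0.900: state=(0.724, 3.544)
t=1.000: state=(0.644, 3.300)
t=1.100: state=(0.583, 3.058)
t=1.200: state=(0.538, 2.823)
t=1.300: state=(0.505, 2.598)
t=1.400: state=(0.482, 2.387)
t=1.500: state=(0.468, 2.190)
t=1.600: state=(0.460, 2.008)
t=1.700: state=(0.458, 1.840)
t=1.800: state=(0.462, 1.686)
t=1.900: state=(0.472, 1.546)
t=2.000: state=(0.486, 1.419)
t=2.100: state=(0.506, 1.304)
t=2.200: state=(0.530, 1.200)
t=2.300: state=(0.560, 1.107)
t=2.400: state=(0.596, 1.023)
t=2.500: state=(0.638, 0.948)
t=2.600: state=(0.687, 0.881)
t=2.700: state=(0.742, 0.823)
t=2.800: state=(0.806, 0.771)
t=2.900: state=(0.878, 0.726)
t=3.000: state=(0.960, 0.688)
t=3.010: state=(0.968, 0.684)
largest grid value and its neighbours: y(0.380)=4.36870, y(0.390)=4.36924, y(0.400)=4.36878
parabola through these three points peaks at t≈0.390 with y≈4.36924

max y = 4.369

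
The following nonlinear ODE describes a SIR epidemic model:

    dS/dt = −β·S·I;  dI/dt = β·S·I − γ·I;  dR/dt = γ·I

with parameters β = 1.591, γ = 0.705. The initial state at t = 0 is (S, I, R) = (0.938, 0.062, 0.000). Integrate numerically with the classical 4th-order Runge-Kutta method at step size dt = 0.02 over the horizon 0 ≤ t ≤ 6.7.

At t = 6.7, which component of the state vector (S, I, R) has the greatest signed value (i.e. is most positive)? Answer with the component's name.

t=0.000: state=(0.938, 0.062, 0.000)
step 1 (dt=0.02): k1=(-0.093, 0.049, 0.044), k2=(-0.093, 0.049, 0.044), k3=(-0.093, 0.049, 0.044), k4=(-0.094, 0.049, 0.044); state += dt/6·(k1+2k2+2k3+k4)
t=0.020: state=(0.936, 0.063, 0.001)
t=0.040: state=(0.934, 0.064, 0.002)
t=0.060: state=(0.932, 0.065, 0.003)
continuing one RK4 step at a time; state shown every 25 steps (Δt=0.5):
t=0.500: state=(0.883, 0.090, 0.027)
t=1.000: state=(0.811, 0.124, 0.064)
t=1.500: state=(0.724, 0.161, 0.115)
t=2.000: state=(0.629, 0.194, 0.177)
t=2.500: state=(0.533, 0.216, 0.250)
t=3.000: state=(0.447, 0.225, 0.328)
t=3.500: state=(0.375, 0.219, 0.407)
t=4.000: state=(0.317, 0.202, 0.481)
t=4.500: state=(0.272, 0.179, 0.549)
t=5.000: state=(0.238, 0.154, 0.607)
t=5.500: state=(0.213, 0.130, 0.657)
t=6.000: state=(0.194, 0.107, 0.699)
t=6.500: state=(0.179, 0.087, 0.733)
t=6.700: state=(0.175, 0.080, 0.745)
compare at T: S=0.175, I=0.080, R=0.745

largest component: R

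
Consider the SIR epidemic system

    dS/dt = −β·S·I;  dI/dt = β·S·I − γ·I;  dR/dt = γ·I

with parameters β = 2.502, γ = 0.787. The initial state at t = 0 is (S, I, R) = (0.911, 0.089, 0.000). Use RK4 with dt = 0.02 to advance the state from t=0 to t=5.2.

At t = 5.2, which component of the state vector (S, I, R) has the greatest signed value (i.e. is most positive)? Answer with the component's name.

largest component: R

t=0.000: state=(0.911, 0.089, 0.000)
step 1 (dt=0.02): k1=(-0.203, 0.133, 0.070), k2=(-0.205, 0.134, 0.071), k3=(-0.205, 0.134, 0.071), k4=(-0.208, 0.136, 0.072); state += dt/6·(k1+2k2+2k3+k4)
t=0.020: state=(0.907, 0.092, 0.001)
t=0.040: state=(0.903, 0.094, 0.003)
t=0.060: state=(0.898, 0.097, 0.004)
continuing one RK4 step at a time; state shown every 10 steps (Δt=0.2):
t=0.200: state=(0.865, 0.119, 0.016)
t=0.400: state=(0.808, 0.154, 0.038)
t=0.600: state=(0.741, 0.194, 0.065)
t=0.800: state=(0.665, 0.236, 0.099)
t=1.000: state=(0.585, 0.276, 0.139)
t=1.200: state=(0.505, 0.309, 0.185)
t=1.400: state=(0.430, 0.334, 0.236)
t=1.600: state=(0.363, 0.348, 0.290)
t=1.800: state=(0.304, 0.351, 0.345)
t=2.000: state=(0.256, 0.345, 0.400)
t=2.200: state=(0.216, 0.331, 0.453)
t=2.400: state=(0.184, 0.313, 0.504)
t=2.600: state=(0.158, 0.291, 0.551)
t=2.800: state=(0.137, 0.267, 0.595)
t=3.000: state=(0.121, 0.244, 0.635)
t=3.200: state=(0.108, 0.220, 0.672)
t=3.400: state=(0.097, 0.198, 0.705)
t=3.600: state=(0.088, 0.177, 0.734)
t=3.800: state=(0.081, 0.158, 0.761)
t=4.000: state=(0.075, 0.140, 0.784)
t=4.200: state=(0.070, 0.124, 0.805)
t=4.400: state=(0.066, 0.110, 0.824)
t=4.600: state=(0.063, 0.097, 0.840)
t=4.800: state=(0.060, 0.086, 0.854)
t=5.000: state=(0.058, 0.075, 0.867)
t=5.200: state=(0.056, 0.066, 0.878)
compare at T: S=0.056, I=0.066, R=0.878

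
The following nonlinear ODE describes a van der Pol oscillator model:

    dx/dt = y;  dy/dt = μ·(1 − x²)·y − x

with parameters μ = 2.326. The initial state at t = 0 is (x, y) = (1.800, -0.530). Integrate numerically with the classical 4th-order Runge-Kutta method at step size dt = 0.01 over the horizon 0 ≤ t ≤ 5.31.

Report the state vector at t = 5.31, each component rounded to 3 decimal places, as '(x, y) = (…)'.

t=0.000: state=(1.800, -0.530)
step 1 (dt=0.01): k1=(-0.530, 0.961), k2=(-0.525, 0.927), k3=(-0.525, 0.928), k4=(-0.521, 0.895); state += dt/6·(k1+2k2+2k3+k4)
t=0.010: state=(1.795, -0.521)
t=0.020: state=(1.790, -0.512)
t=0.030: state=(1.785, -0.504)
continuing one RK4 step at a time; state shown every 20 steps (Δt=0.2):
t=0.200: state=(1.707, -0.429)
t=0.400: state=(1.623, -0.417)
t=0.600: state=(1.538, -0.437)
t=0.800: state=(1.447, -0.476)
t=1.000: state=(1.346, -0.533)
t=1.200: state=(1.232, -0.615)
t=1.400: state=(1.098, -0.736)
t=1.600: state=(0.933, -0.927)
t=1.800: state=(0.718, -1.251)
t=2.000: state=(0.415, -1.839)
t=2.200: state=(-0.050, -2.904)
t=2.400: state=(-0.765, -4.144)
t=2.600: state=(-1.552, -3.187)
t=2.800: state=(-1.947, -0.923)
t=3.000: state=(-2.022, -0.014)
t=3.200: state=(-1.997, 0.212)
t=3.400: state=(-1.947, 0.273)
t=3.600: state=(-1.890, 0.299)
t=3.800: state=(-1.828, 0.318)
t=4.000: state=(-1.763, 0.338)
t=4.200: state=(-1.693, 0.361)
t=4.400: state=(-1.618, 0.389)
t=4.600: state=(-1.537, 0.424)
t=4.800: state=(-1.448, 0.468)
t=5.000: state=(-1.348, 0.527)
t=5.200: state=(-1.235, 0.610)
t=5.310: state=(-1.165, 0.670)

(x, y) = (-1.165, 0.670)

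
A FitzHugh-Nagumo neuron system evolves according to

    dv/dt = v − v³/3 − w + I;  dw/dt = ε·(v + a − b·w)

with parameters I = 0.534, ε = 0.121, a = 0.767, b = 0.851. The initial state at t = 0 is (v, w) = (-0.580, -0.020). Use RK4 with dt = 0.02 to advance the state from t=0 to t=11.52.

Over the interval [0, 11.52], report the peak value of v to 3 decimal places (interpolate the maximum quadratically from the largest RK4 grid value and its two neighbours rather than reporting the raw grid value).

t=0.000: state=(-0.580, -0.020)
step 1 (dt=0.02): k1=(0.039, 0.025), k2=(0.039, 0.025), k3=(0.039, 0.025), k4=(0.039, 0.025); state += dt/6·(k1+2k2+2k3+k4)
t=0.020: state=(-0.579, -0.020)
t=0.040: state=(-0.578, -0.019)
t=0.060: state=(-0.578, -0.019)
continuing one RK4 step at a time; state shown every 25 steps (Δt=0.5):
t=0.500: state=(-0.560, -0.007)
t=1.000: state=(-0.540, 0.006)
t=1.500: state=(-0.520, 0.019)
t=2.000: state=(-0.499, 0.034)
t=2.500: state=(-0.477, 0.048)
t=3.000: state=(-0.453, 0.064)
t=3.500: state=(-0.429, 0.080)
t=4.000: state=(-0.401, 0.097)
t=4.500: state=(-0.371, 0.114)
t=5.000: state=(-0.335, 0.133)
t=5.500: state=(-0.291, 0.153)
t=6.000: state=(-0.234, 0.175)
t=6.500: state=(-0.159, 0.200)
t=7.000: state=(-0.053, 0.229)
t=7.500: state=(0.101, 0.263)
t=8.000: state=(0.327, 0.308)
t=8.500: state=(0.646, 0.366)
t=9.000: state=(1.027, 0.442)
t=9.500: state=(1.356, 0.536)
t=10.000: state=(1.539, 0.641)
t=10.500: state=(1.595, 0.746)
t=11.000: state=(1.585, 0.848)
t=11.500: state=(1.546, 0.943)
t=11.520: state=(1.544, 0.947)
largest grid value and its neighbours: v(10.600)=1.59685, v(10.620)=1.59693, v(10.640)=1.59693
parabola through these three points peaks at t≈10.630 with v≈1.59694

max v = 1.597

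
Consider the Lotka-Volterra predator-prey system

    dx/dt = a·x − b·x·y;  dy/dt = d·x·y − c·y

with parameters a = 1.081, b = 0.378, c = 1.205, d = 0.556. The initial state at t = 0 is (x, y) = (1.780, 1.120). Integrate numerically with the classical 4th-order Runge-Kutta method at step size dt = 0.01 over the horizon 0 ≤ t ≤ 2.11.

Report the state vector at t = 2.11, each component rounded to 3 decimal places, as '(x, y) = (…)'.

(x, y) = (3.916, 4.413)

t=0.000: state=(1.780, 1.120)
step 1 (dt=0.01): k1=(1.171, -0.241), k2=(1.175, -0.237), k3=(1.175, -0.237), k4=(1.180, -0.233); state += dt/6·(k1+2k2+2k3+k4)
t=0.010: state=(1.792, 1.118)
t=0.020: state=(1.804, 1.115)
t=0.030: state=(1.816, 1.113)
continuing one RK4 step at a time; state shown every 10 steps (Δt=0.1):
t=0.100: state=(1.902, 1.100)
t=0.200: state=(2.033, 1.088)
t=0.300: state=(2.174, 1.084)
t=0.400: state=(2.325, 1.089)
t=0.500: state=(2.485, 1.103)
t=0.600: state=(2.655, 1.128)
t=0.700: state=(2.833, 1.165)
t=0.800: state=(3.017, 1.215)
t=0.900: state=(3.207, 1.280)
t=1.000: state=(3.399, 1.364)
t=1.100: state=(3.590, 1.468)
t=1.200: state=(3.775, 1.597)
t=1.300: state=(3.948, 1.755)
t=1.400: state=(4.102, 1.947)
t=1.500: state=(4.228, 2.176)
t=1.600: state=(4.318, 2.446)
t=1.700: state=(4.360, 2.761)
t=1.800: state=(4.348, 3.119)
t=1.900: state=(4.274, 3.515)
t=2.000: state=(4.136, 3.937)
t=2.100: state=(3.939, 4.370)
t=2.110: state=(3.916, 4.413)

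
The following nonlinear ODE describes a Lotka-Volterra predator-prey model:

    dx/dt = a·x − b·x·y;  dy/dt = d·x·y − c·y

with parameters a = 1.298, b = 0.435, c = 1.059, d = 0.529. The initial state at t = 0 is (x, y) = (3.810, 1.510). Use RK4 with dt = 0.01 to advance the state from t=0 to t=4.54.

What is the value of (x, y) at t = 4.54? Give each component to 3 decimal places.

(x, y) = (1.433, 1.115)

t=0.000: state=(3.810, 1.510)
step 1 (dt=0.01): k1=(2.443, 1.444), k2=(2.439, 1.461), k3=(2.438, 1.461), k4=(2.434, 1.478); state += dt/6·(k1+2k2+2k3+k4)
t=0.010: state=(3.834, 1.525)
t=0.020: state=(3.859, 1.540)
t=0.030: state=(3.883, 1.555)
continuing one RK4 step at a time; state shown every 20 steps (Δt=0.2):
t=0.200: state=(4.268, 1.874)
t=0.400: state=(4.596, 2.428)
t=0.600: state=(4.669, 3.216)
t=0.800: state=(4.386, 4.216)
t=1.000: state=(3.763, 5.262)
t=1.200: state=(2.970, 6.083)
t=1.400: state=(2.223, 6.470)
t=1.600: state=(1.641, 6.412)
t=1.800: state=(1.236, 6.032)
t=2.000: state=(0.970, 5.479)
t=2.200: state=(0.802, 4.866)
t=2.400: state=(0.699, 4.260)
t=2.600: state=(0.641, 3.699)
t=2.800: state=(0.616, 3.198)
t=3.000: state=(0.617, 2.762)
t=3.200: state=(0.639, 2.388)
t=3.400: state=(0.683, 2.071)
t=3.600: state=(0.748, 1.807)
t=3.800: state=(0.837, 1.590)
t=4.000: state=(0.952, 1.414)
t=4.200: state=(1.099, 1.275)
t=4.400: state=(1.281, 1.169)
t=4.540: state=(1.433, 1.115)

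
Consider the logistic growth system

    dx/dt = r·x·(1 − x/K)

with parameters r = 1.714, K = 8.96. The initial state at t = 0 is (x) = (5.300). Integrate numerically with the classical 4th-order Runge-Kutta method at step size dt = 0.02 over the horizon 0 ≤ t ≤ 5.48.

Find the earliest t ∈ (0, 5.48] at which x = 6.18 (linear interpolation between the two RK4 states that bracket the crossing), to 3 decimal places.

t = 0.250

t=0.000: state=(5.300)
step 1 (dt=0.02): k1=(3.711), k2=(3.699), k3=(3.699), k4=(3.686); state += dt/6·(k1+2k2+2k3+k4)
t=0.020: state=(5.374)
t=0.040: state=(5.447)
t=0.060: state=(5.520)
continuing one RK4 step at a time; state shown every 10 steps (Δt=0.2):
t=0.200: state=(6.013)
t=0.240: state=(6.147)
next step: t=0.260: state=(6.213) — x has crossed 6.18
linear interpolation between t=0.240 (6.14679) and t=0.260 (6.21252) → t≈0.250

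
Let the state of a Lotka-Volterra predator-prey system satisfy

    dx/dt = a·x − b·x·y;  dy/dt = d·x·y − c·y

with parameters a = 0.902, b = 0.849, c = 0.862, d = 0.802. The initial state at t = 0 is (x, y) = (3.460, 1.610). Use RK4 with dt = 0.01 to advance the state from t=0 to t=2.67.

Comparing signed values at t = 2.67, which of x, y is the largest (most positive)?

t=0.000: state=(3.460, 1.610)
step 1 (dt=0.01): k1=(-1.609, 3.080), k2=(-1.650, 3.099), k3=(-1.650, 3.099), k4=(-1.691, 3.117); state += dt/6·(k1+2k2+2k3+k4)
t=0.010: state=(3.444, 1.641)
t=0.020: state=(3.426, 1.672)
t=0.030: state=(3.408, 1.704)
continuing one RK4 step at a time; state shown every 10 steps (Δt=0.1):
t=0.100: state=(3.258, 1.935)
t=0.200: state=(2.982, 2.281)
t=0.300: state=(2.650, 2.623)
t=0.400: state=(2.290, 2.934)
t=0.500: state=(1.932, 3.188)
t=0.600: state=(1.599, 3.368)
t=0.700: state=(1.309, 3.471)
t=0.800: state=(1.065, 3.502)
t=0.900: state=(0.866, 3.470)
t=1.000: state=(0.708, 3.390)
t=1.100: state=(0.584, 3.275)
t=1.200: state=(0.487, 3.136)
t=1.300: state=(0.411, 2.982)
t=1.400: state=(0.352, 2.820)
t=1.500: state=(0.305, 2.656)
t=1.600: state=(0.268, 2.493)
t=1.700: state=(0.239, 2.334)
t=1.800: state=(0.216, 2.181)
t=1.900: state=(0.198, 2.034)
t=2.000: state=(0.183, 1.895)
t=2.100: state=(0.172, 1.763)
t=2.200: state=(0.163, 1.639)
t=2.300: state=(0.156, 1.523)
t=2.400: state=(0.150, 1.415)
t=2.500: state=(0.147, 1.313)
t=2.600: state=(0.144, 1.219)
t=2.670: state=(0.143, 1.157)
compare at T: x=0.143, y=1.157

largest component: y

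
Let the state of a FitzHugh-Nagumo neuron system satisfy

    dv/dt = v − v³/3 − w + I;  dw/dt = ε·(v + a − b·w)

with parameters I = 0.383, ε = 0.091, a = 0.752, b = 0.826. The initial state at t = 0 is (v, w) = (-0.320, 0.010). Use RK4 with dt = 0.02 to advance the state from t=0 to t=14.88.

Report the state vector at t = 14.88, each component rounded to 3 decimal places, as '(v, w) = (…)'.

(v, w) = (-1.046, 1.256)

t=0.000: state=(-0.320, 0.010)
step 1 (dt=0.02): k1=(0.064, 0.039), k2=(0.064, 0.039), k3=(0.064, 0.039), k4=(0.064, 0.039); state += dt/6·(k1+2k2+2k3+k4)
t=0.020: state=(-0.319, 0.011)
t=0.040: state=(-0.317, 0.012)
t=0.060: state=(-0.316, 0.012)
continuing one RK4 step at a time; state shown every 25 steps (Δt=0.5):
t=0.500: state=(-0.285, 0.030)
t=1.000: state=(-0.243, 0.050)
t=1.500: state=(-0.189, 0.072)
t=2.000: state=(-0.117, 0.096)
t=2.500: state=(-0.014, 0.123)
t=3.000: state=(0.136, 0.155)
t=3.500: state=(0.359, 0.194)
t=4.000: state=(0.671, 0.243)
t=4.500: state=(1.045, 0.306)
t=5.000: state=(1.368, 0.382)
t=5.500: state=(1.550, 0.467)
t=6.000: state=(1.612, 0.555)
t=6.500: state=(1.610, 0.640)
t=7.000: state=(1.581, 0.721)
t=7.500: state=(1.539, 0.798)
t=8.000: state=(1.491, 0.870)
t=8.500: state=(1.439, 0.937)
t=9.000: state=(1.383, 0.999)
t=9.500: state=(1.324, 1.056)
t=10.000: state=(1.260, 1.108)
t=10.500: state=(1.191, 1.156)
t=11.000: state=(1.115, 1.198)
t=11.500: state=(1.028, 1.235)
t=12.000: state=(0.926, 1.267)
t=12.500: state=(0.802, 1.293)
t=13.000: state=(0.640, 1.311)
t=13.500: state=(0.414, 1.320)
t=14.000: state=(0.069, 1.316)
t=14.500: state=(-0.482, 1.293)
t=14.880: state=(-1.046, 1.256)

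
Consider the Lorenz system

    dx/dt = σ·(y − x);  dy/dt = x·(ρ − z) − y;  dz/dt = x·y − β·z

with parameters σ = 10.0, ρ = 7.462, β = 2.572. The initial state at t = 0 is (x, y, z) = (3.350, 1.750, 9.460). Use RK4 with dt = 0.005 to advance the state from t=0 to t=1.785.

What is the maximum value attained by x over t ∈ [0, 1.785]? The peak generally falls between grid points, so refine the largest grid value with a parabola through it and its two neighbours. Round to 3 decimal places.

max x = 5.656

t=0.000: state=(3.350, 1.750, 9.460)
step 1 (dt=0.005): k1=(-16.000, -8.443, -18.469), k2=(-15.811, -8.189, -18.490), k3=(-15.809, -8.191, -18.487), k4=(-15.619, -7.942, -18.503); state += dt/6·(k1+2k2+2k3+k4)
t=0.005: state=(3.271, 1.709, 9.368)
t=0.010: state=(3.194, 1.671, 9.275)
t=0.015: state=(3.119, 1.634, 9.182)
continuing one RK4 step at a time; state shown every 20 steps (Δt=0.1):
t=0.100: state=(2.137, 1.295, 7.660)
t=0.200: state=(1.583, 1.270, 6.123)
t=0.300: state=(1.436, 1.427, 4.909)
t=0.400: state=(1.530, 1.717, 3.999)
t=0.500: state=(1.800, 2.153, 3.375)
t=0.600: state=(2.239, 2.767, 3.048)
t=0.700: state=(2.861, 3.575, 3.073)
t=0.800: state=(3.659, 4.529, 3.552)
t=0.900: state=(4.553, 5.435, 4.577)
t=1.000: state=(5.324, 5.927, 6.063)
t=1.100: state=(5.656, 5.682, 7.555)
t=1.200: state=(5.375, 4.822, 8.424)
t=1.300: state=(4.666, 3.869, 8.429)
t=1.400: state=(3.902, 3.214, 7.834)
t=1.500: state=(3.341, 2.917, 7.018)
t=1.600: state=(3.053, 2.895, 6.233)
t=1.700: state=(3.008, 3.068, 5.609)
t=1.785: state=(3.123, 3.328, 5.253)
largest grid value and its neighbours: x(1.100)=5.65575, x(1.105)=5.65627, x(1.110)=5.65517
parabola through these three points peaks at t≈1.104 with x≈5.65629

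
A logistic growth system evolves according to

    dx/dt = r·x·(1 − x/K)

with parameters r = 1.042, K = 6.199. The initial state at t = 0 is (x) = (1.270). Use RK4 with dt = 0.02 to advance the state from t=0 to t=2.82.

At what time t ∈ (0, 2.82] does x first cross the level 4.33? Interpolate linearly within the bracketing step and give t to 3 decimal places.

t = 2.108

t=0.000: state=(1.270)
step 1 (dt=0.02): k1=(1.052), k2=(1.059), k3=(1.059), k4=(1.065); state += dt/6·(k1+2k2+2k3+k4)
t=0.020: state=(1.291)
t=0.040: state=(1.313)
t=0.060: state=(1.334)
continuing one RK4 step at a time; state shown every 5 steps (Δt=0.1):
t=0.100: state=(1.378)
t=0.200: state=(1.493)
t=0.300: state=(1.615)
t=0.400: state=(1.742)
t=0.500: state=(1.876)
t=0.600: state=(2.015)
t=0.700: state=(2.159)
t=0.800: state=(2.308)
t=0.900: state=(2.461)
t=1.000: state=(2.617)
t=1.100: state=(2.775)
t=1.200: state=(2.936)
t=1.300: state=(3.097)
t=1.400: state=(3.258)
t=1.500: state=(3.419)
t=1.600: state=(3.578)
t=1.700: state=(3.734)
t=1.800: state=(3.887)
t=1.900: state=(4.036)
t=2.000: state=(4.180)
t=2.100: state=(4.319)
next step: t=2.120: state=(4.347) — x has crossed 4.33
linear interpolation between t=2.100 (4.31943) and t=2.120 (4.34661) → t≈2.108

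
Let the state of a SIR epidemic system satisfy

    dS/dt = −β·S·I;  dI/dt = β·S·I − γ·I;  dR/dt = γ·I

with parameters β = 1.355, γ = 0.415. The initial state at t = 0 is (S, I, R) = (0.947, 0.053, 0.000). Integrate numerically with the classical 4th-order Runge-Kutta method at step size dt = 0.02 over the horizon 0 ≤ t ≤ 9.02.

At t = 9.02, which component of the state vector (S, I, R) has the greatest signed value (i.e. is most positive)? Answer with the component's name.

t=0.000: state=(0.947, 0.053, 0.000)
step 1 (dt=0.02): k1=(-0.068, 0.046, 0.022), k2=(-0.069, 0.046, 0.022), k3=(-0.069, 0.046, 0.022), k4=(-0.069, 0.047, 0.022); state += dt/6·(k1+2k2+2k3+k4)
t=0.020: state=(0.946, 0.054, 0.000)
t=0.040: state=(0.944, 0.055, 0.001)
t=0.060: state=(0.943, 0.056, 0.001)
continuing one RK4 step at a time; state shown every 25 steps (Δt=0.5):
t=0.500: state=(0.906, 0.081, 0.014)
t=1.000: state=(0.847, 0.119, 0.034)
t=1.500: state=(0.769, 0.167, 0.064)
t=2.000: state=(0.674, 0.222, 0.104)
t=2.500: state=(0.570, 0.275, 0.156)
t=3.000: state=(0.466, 0.317, 0.217)
t=3.500: state=(0.372, 0.342, 0.286)
t=4.000: state=(0.294, 0.348, 0.358)
t=4.500: state=(0.233, 0.338, 0.429)
t=5.000: state=(0.187, 0.316, 0.497)
t=5.500: state=(0.152, 0.288, 0.560)
t=6.000: state=(0.127, 0.257, 0.616)
t=6.500: state=(0.107, 0.226, 0.667)
t=7.000: state=(0.093, 0.197, 0.710)
t=7.500: state=(0.082, 0.169, 0.748)
t=8.000: state=(0.074, 0.145, 0.781)
t=8.500: state=(0.068, 0.124, 0.809)
t=9.000: state=(0.063, 0.105, 0.832)
t=9.020: state=(0.062, 0.104, 0.833)
compare at T: S=0.062, I=0.104, R=0.833

largest component: R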